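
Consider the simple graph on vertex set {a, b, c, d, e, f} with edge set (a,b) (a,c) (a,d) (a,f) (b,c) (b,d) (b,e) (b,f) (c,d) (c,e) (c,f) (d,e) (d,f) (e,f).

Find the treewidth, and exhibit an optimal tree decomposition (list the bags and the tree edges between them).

Every bag has size at most 5, so the width is 5 − 1 = 4 and tw(G) ≤ 4. For the lower bound, the 5 vertices {b, c, d, e, f} are pairwise adjacent, and any tree decomposition puts a clique entirely inside one bag — forcing width ≥ 4. Hence tw(G) = 4 exactly.

Treewidth 4.
One such decomposition:
Bags: B1 = {a, b, c, d, f}  B2 = {b, c, d, e, f}
Tree: B1–B2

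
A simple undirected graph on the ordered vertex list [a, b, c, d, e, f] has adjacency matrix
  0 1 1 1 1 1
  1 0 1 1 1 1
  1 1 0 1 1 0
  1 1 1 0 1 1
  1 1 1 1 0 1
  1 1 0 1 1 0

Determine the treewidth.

A width-4 tree decomposition is:
Bags: B1 = {a, b, d, e, f}  B2 = {a, b, c, d, e}
Tree: B1–B2
Each bag holds 5 vertices, so the decomposition has width 4, which upper-bounds the treewidth. Conversely, {a, b, c, d, e} is a clique of size 5, and the vertices of any clique must share a bag in every tree decomposition; so some bag has ≥ 5 vertices and tw(G) ≥ 4. The upper and lower bounds meet at 4, so that is the treewidth.

4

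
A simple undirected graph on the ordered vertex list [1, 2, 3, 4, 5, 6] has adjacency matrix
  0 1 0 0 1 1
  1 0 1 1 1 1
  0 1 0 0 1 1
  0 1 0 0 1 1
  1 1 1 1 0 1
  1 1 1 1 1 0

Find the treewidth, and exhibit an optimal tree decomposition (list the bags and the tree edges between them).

The largest bag has 4 vertices, giving width 3; this decomposition certifies tw(G) ≤ 3. On the other hand G contains the 4-clique {1, 2, 5, 6}. A clique must lie in a single bag of any decomposition, so no decomposition can have width below 3. The upper and lower bounds meet at 3, so that is the treewidth.

Treewidth 3.
One such decomposition:
Bags: B1 = {2, 4, 5, 6}  B2 = {2, 3, 5, 6}  B3 = {1, 2, 5, 6}
Tree: B1–B2, B1–B3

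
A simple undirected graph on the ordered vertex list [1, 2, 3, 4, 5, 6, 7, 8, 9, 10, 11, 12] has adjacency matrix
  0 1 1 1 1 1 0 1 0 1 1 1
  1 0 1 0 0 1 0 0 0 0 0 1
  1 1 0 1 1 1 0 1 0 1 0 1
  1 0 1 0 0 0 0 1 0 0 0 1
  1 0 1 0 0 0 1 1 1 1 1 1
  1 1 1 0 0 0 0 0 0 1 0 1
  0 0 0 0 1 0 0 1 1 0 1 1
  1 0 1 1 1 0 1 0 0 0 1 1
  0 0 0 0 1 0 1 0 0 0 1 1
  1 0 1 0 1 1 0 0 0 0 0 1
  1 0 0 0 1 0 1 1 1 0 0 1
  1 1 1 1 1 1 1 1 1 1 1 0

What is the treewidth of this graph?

A width-4 tree decomposition is:
Bags: B1 = {1, 5, 8, 11, 12}  B2 = {1, 3, 5, 8, 12}  B3 = {5, 7, 8, 11, 12}  B4 = {1, 3, 4, 8, 12}  B5 = {1, 3, 5, 10, 12}  B6 = {1, 3, 6, 10, 12}  B7 = {5, 7, 9, 11, 12}  B8 = {1, 2, 3, 6, 12}
Tree: B1–B2, B1–B3, B2–B4, B2–B5, B5–B6, B3–B7, B6–B8
Each bag holds 5 vertices, so the decomposition has width 4, which upper-bounds the treewidth. For the lower bound, the 5 vertices {1, 5, 8, 11, 12} are pairwise adjacent, and any tree decomposition puts a clique entirely inside one bag — forcing width ≥ 4. Hence tw(G) = 4 exactly.

4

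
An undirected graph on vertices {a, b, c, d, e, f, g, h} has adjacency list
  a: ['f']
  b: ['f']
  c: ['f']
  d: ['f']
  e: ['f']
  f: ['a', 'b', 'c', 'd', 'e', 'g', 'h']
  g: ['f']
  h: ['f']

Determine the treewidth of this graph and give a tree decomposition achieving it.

Every bag has size at most 2, so the width is 2 − 1 = 1 and tw(G) ≤ 1. G has an edge, so its treewidth is at least 1. Hence tw(G) = 1 exactly.

Treewidth 1.
Bags: B1 = {f, g}  B2 = {f, h}  B3 = {c, f}  B4 = {e, f}  B5 = {a, f}  B6 = {b, f}  B7 = {d, f}
Tree: B1–B2, B2–B3, B2–B4, B1–B5, B3–B6, B5–B7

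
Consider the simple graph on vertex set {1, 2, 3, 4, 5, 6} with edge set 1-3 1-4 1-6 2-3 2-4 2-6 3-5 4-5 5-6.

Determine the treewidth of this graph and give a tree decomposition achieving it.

Treewidth 3.
One optimal decomposition is:
Bags: B1 = {2, 3, 4, 6}  B2 = {3, 4, 5, 6}  B3 = {1, 3, 4, 6}
Tree: B1–B2, B2–B3

Each bag holds 4 vertices, so the decomposition has width 3, which upper-bounds the treewidth. For the lower bound: the 4 vertex sets {2,3}, {4,5}, {6}, {1} are disjoint, each induces a connected subgraph, and every pair is joined by at least one edge of G. Contracting each set to a single vertex therefore yields K_{4} as a minor, and since treewidth is minor-monotone, tw(G) ≥ tw(K_{4}) = 3. The upper and lower bounds meet at 3, so that is the treewidth.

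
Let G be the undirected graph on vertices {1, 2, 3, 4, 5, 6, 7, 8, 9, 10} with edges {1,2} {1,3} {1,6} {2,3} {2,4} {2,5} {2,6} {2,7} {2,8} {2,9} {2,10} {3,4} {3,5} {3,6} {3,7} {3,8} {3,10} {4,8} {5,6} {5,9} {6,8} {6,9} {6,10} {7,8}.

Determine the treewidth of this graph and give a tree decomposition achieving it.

Every bag has size at most 4, so the width is 4 − 1 = 3 and tw(G) ≤ 3. Conversely, {2, 5, 6, 9} is a clique of size 4, and the vertices of any clique must share a bag in every tree decomposition; so some bag has ≥ 4 vertices and tw(G) ≥ 3. Therefore the treewidth is 3.

Treewidth 3.
One optimal decomposition is:
Bags: B1 = {2, 3, 5, 6}  B2 = {2, 3, 6, 8}  B3 = {2, 3, 6, 10}  B4 = {2, 5, 6, 9}  B5 = {2, 3, 4, 8}  B6 = {1, 2, 3, 6}  B7 = {2, 3, 7, 8}
Tree: B1–B2, B1–B3, B1–B4, B2–B5, B1–B6, B2–B7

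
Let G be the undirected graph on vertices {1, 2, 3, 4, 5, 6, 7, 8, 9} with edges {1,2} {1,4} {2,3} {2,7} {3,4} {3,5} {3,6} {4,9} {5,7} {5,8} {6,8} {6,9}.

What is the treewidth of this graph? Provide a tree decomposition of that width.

Each bag holds 4 vertices, so the decomposition has width 3, which upper-bounds the treewidth. For the lower bound: the 4 vertex sets {1,4,9}, {2}, {3}, {5,6,7,8} are disjoint, each induces a connected subgraph, and every pair is joined by at least one edge of G. Contracting each set to a single vertex therefore yields K_{4} as a minor, and since treewidth is minor-monotone, tw(G) ≥ tw(K_{4}) = 3. Therefore the treewidth is 3.

Treewidth 3.
One optimal decomposition is:
Bags: B1 = {1, 2, 4, 9}  B2 = {2, 3, 4, 9}  B3 = {2, 3, 6, 9}  B4 = {2, 3, 6, 7}  B5 = {3, 5, 6, 7}  B6 = {5, 6, 7, 8}
Tree: B1–B2, B2–B3, B3–B4, B4–B5, B5–B6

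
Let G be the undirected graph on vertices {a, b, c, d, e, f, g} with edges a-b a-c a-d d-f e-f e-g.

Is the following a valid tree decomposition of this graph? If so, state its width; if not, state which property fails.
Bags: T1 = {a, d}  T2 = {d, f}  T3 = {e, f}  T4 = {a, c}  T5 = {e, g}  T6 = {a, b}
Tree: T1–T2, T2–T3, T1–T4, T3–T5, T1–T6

Yes; width 1.

Checking the three conditions: (i) the bags cover all of {a, b, c, d, e, f, g}; (ii) for each edge, some bag contains both endpoints; (iii) the bags containing any fixed vertex form a subtree. All hold, so the decomposition is valid with width 2 − 1 = 1.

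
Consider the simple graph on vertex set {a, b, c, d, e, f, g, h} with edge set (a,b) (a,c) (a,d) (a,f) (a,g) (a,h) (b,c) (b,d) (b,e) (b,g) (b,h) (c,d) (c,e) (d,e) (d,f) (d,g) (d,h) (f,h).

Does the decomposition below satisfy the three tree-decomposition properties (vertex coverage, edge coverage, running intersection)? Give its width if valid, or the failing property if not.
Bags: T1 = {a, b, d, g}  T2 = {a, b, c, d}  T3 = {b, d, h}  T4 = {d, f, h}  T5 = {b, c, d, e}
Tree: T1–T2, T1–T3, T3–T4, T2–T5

A tree decomposition must satisfy three properties: every vertex lies in some bag; for every edge, both endpoints lie together in some bag; and for every vertex, the bags containing it form a connected subtree. Here edge (a,h) lies in no bag, so the decomposition is invalid.

No — edge (a,h) lies in no bag.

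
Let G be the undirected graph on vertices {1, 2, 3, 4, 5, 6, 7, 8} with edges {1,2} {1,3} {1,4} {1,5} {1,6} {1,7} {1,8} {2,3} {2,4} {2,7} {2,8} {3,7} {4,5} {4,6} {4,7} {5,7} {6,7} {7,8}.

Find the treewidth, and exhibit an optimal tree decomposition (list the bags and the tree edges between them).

Every bag has size at most 4, so the width is 4 − 1 = 3 and tw(G) ≤ 3. For the lower bound, the 4 vertices {1, 2, 7, 8} are pairwise adjacent, and any tree decomposition puts a clique entirely inside one bag — forcing width ≥ 3. Hence tw(G) = 3 exactly.

Treewidth 3.
One such decomposition:
Bags: B1 = {1, 2, 7, 8}  B2 = {1, 2, 4, 7}  B3 = {1, 2, 3, 7}  B4 = {1, 4, 6, 7}  B5 = {1, 4, 5, 7}
Tree: B1–B2, B1–B3, B2–B4, B4–B5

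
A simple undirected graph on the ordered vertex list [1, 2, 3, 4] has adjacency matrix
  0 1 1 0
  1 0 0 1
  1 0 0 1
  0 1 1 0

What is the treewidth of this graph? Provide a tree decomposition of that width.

Treewidth 2.
One such decomposition:
Bags: B1 = {1, 2, 3}  B2 = {2, 3, 4}
Tree: B1–B2

Every bag has size at most 3, so the width is 3 − 1 = 2 and tw(G) ≤ 2. For the lower bound, G contains the cycle 2–1–3–4–2, so G is not a forest; only forests have treewidth ≤ 1, hence tw(G) ≥ 2. The upper and lower bounds meet at 2, so that is the treewidth.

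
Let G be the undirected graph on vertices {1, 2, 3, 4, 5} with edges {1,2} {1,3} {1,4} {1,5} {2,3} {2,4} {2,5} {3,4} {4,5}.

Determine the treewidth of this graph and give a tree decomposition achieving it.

Treewidth 3.
Bags: B1 = {1, 2, 4, 5}  B2 = {1, 2, 3, 4}
Tree: B1–B2

Every bag has size at most 4, so the width is 4 − 1 = 3 and tw(G) ≤ 3. On the other hand G contains the 4-clique {1, 2, 3, 4}. A clique must lie in a single bag of any decomposition, so no decomposition can have width below 3. Therefore the treewidth is 3.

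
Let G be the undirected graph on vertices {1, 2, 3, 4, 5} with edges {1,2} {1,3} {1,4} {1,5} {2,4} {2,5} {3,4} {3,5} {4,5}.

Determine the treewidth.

3

A width-3 tree decomposition is:
Bags: B1 = {1, 3, 4, 5}  B2 = {1, 2, 4, 5}
Tree: B1–B2
The largest bag has 4 vertices, giving width 3; this decomposition certifies tw(G) ≤ 3. On the other hand G contains the 4-clique {1, 2, 4, 5}. A clique must lie in a single bag of any decomposition, so no decomposition can have width below 3. Combining the bounds, tw(G) = 3.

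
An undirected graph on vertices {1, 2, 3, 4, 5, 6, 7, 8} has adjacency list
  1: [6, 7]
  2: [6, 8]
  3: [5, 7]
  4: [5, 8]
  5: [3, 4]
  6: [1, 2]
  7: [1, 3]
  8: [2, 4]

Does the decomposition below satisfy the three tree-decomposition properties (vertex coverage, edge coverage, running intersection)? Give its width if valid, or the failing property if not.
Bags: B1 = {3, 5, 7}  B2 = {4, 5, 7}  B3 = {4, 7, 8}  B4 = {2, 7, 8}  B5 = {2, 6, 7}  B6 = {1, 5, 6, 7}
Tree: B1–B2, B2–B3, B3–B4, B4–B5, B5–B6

A tree decomposition must satisfy three properties: every vertex lies in some bag; for every edge, both endpoints lie together in some bag; and for every vertex, the bags containing it form a connected subtree. Here bags containing vertex 5 are not connected in the tree, so the decomposition is invalid.

No — bags containing vertex 5 are not connected in the tree.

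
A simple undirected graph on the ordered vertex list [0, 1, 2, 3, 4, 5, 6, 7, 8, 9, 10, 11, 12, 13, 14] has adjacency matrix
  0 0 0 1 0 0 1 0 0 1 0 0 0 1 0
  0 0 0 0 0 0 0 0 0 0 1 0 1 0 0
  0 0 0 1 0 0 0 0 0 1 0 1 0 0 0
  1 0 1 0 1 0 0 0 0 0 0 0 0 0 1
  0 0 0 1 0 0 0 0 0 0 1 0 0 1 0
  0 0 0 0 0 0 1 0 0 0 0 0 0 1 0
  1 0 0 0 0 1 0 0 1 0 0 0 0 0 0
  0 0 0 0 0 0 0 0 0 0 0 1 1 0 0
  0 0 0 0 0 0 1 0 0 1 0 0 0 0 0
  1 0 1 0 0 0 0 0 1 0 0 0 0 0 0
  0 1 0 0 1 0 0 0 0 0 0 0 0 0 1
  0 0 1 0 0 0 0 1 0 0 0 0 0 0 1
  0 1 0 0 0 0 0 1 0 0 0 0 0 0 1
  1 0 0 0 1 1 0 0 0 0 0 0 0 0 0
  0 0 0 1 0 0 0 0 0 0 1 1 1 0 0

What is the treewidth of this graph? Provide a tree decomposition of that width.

Treewidth 3.
One such decomposition:
Bags: B1 = {1, 7, 10, 12}  B2 = {7, 10, 12, 14}  B3 = {7, 10, 11, 14}  B4 = {4, 10, 11, 14}  B5 = {3, 4, 11, 14}  B6 = {2, 3, 4, 11}  B7 = {2, 3, 4, 13}  B8 = {0, 2, 3, 13}  B9 = {0, 2, 9, 13}  B10 = {0, 5, 9, 13}  B11 = {0, 5, 6, 9}  B12 = {5, 6, 8, 9}
Tree: B1–B2, B2–B3, B3–B4, B4–B5, B5–B6, B6–B7, B7–B8, B8–B9, B9–B10, B10–B11, B11–B12

The largest bag has 4 vertices, giving width 3; this decomposition certifies tw(G) ≤ 3. For the lower bound: the 4 vertex sets {1,7,12}, {10}, {14}, {2,3,4,11} are disjoint, each induces a connected subgraph, and every pair is joined by at least one edge of G. Contracting each set to a single vertex therefore yields K_{4} as a minor, and since treewidth is minor-monotone, tw(G) ≥ tw(K_{4}) = 3. Hence tw(G) = 3 exactly.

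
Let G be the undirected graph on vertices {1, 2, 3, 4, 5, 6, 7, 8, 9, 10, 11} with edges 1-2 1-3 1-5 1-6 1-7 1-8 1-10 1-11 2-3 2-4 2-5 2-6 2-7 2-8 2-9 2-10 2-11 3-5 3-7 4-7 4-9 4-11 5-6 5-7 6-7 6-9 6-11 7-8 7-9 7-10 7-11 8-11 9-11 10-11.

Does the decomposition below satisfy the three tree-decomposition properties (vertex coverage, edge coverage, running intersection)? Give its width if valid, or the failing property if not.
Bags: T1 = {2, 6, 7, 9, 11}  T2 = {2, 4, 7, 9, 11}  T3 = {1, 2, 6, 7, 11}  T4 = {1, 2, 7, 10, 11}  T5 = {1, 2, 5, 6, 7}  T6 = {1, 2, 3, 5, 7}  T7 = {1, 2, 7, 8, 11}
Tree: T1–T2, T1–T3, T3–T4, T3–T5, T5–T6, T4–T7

Every vertex of G appears in some bag (union = {1, 2, 3, 4, 5, 6, 7, 8, 9, 10, 11}); every edge is covered by a bag; and for each vertex v the set of bags containing v is connected in the bag tree. The decomposition is therefore valid. The largest bag has 5 vertices, so the width is 4.

Yes; width 4.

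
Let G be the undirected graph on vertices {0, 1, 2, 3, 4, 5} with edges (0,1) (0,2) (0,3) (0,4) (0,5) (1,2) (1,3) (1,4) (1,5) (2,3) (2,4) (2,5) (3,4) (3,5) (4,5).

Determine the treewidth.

5

A width-5 tree decomposition is:
Bags: B1 = {0, 1, 2, 3, 4, 5}
Tree: (single bag)
With just one bag of size 6, the width is 6 − 1 = 5, so tw(G) ≤ 5. For the lower bound, the 6 vertices {0, 1, 2, 3, 4, 5} are pairwise adjacent, and any tree decomposition puts a clique entirely inside one bag — forcing width ≥ 5. Therefore the treewidth is 5.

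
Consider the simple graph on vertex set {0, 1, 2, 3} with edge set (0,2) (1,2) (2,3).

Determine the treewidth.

1

A width-1 tree decomposition is:
Bags: B1 = {0, 2}  B2 = {1, 2}  B3 = {2, 3}
Tree: B1–B2, B2–B3
Every bag has size at most 2, so the width is 2 − 1 = 1 and tw(G) ≤ 1. Since G has at least one edge (e.g. 2–0), it is not an edgeless graph, so tw(G) ≥ 1. Combining the bounds, tw(G) = 1.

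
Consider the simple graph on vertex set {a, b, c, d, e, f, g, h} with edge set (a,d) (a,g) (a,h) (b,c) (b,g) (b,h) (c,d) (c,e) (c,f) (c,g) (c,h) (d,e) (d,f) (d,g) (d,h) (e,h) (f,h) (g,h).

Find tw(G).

3

A width-3 tree decomposition is:
Bags: B1 = {a, d, g, h}  B2 = {c, d, g, h}  B3 = {c, d, f, h}  B4 = {c, d, e, h}  B5 = {b, c, g, h}
Tree: B1–B2, B2–B3, B3–B4, B2–B5
The largest bag has 4 vertices, giving width 3; this decomposition certifies tw(G) ≤ 3. Conversely, {c, d, g, h} is a clique of size 4, and the vertices of any clique must share a bag in every tree decomposition; so some bag has ≥ 4 vertices and tw(G) ≥ 3. The upper and lower bounds meet at 3, so that is the treewidth.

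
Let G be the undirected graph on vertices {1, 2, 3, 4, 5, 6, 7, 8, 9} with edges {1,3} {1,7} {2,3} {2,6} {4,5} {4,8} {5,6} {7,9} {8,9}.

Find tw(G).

2

A width-2 tree decomposition is:
Bags: B1 = {2, 3, 6}  B2 = {3, 5, 6}  B3 = {3, 4, 5}  B4 = {3, 4, 8}  B5 = {3, 8, 9}  B6 = {3, 7, 9}  B7 = {1, 3, 7}
Tree: B1–B2, B2–B3, B3–B4, B4–B5, B5–B6, B6–B7
Every bag has size at most 3, so the width is 3 − 1 = 2 and tw(G) ≤ 2. The edges 3–2–6–5–4–8–9–7–1–3 form a cycle, so G is not a tree and its treewidth is at least 2. Therefore the treewidth is 2.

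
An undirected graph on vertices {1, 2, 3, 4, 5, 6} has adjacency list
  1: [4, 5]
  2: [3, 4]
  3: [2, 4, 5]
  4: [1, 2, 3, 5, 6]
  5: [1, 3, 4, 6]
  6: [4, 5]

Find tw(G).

A width-2 tree decomposition is:
Bags: B1 = {2, 3, 4}  B2 = {3, 4, 5}  B3 = {1, 4, 5}  B4 = {4, 5, 6}
Tree: B1–B2, B2–B3, B2–B4
The largest bag has 3 vertices, giving width 2; this decomposition certifies tw(G) ≤ 2. Conversely, {2, 3, 4} is a clique of size 3, and the vertices of any clique must share a bag in every tree decomposition; so some bag has ≥ 3 vertices and tw(G) ≥ 2. Hence tw(G) = 2 exactly.

2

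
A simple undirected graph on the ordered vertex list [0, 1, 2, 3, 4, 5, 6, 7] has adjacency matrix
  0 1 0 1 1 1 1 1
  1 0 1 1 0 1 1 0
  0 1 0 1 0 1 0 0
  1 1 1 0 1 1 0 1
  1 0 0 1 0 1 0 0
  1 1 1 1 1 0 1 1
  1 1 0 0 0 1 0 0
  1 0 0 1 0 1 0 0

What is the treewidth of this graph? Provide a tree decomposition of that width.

Each bag holds 4 vertices, so the decomposition has width 3, which upper-bounds the treewidth. Conversely, {0, 1, 3, 5} is a clique of size 4, and the vertices of any clique must share a bag in every tree decomposition; so some bag has ≥ 4 vertices and tw(G) ≥ 3. Hence tw(G) = 3 exactly.

Treewidth 3.
One such decomposition:
Bags: B1 = {0, 1, 3, 5}  B2 = {1, 2, 3, 5}  B3 = {0, 3, 4, 5}  B4 = {0, 1, 5, 6}  B5 = {0, 3, 5, 7}
Tree: B1–B2, B1–B3, B1–B4, B3–B5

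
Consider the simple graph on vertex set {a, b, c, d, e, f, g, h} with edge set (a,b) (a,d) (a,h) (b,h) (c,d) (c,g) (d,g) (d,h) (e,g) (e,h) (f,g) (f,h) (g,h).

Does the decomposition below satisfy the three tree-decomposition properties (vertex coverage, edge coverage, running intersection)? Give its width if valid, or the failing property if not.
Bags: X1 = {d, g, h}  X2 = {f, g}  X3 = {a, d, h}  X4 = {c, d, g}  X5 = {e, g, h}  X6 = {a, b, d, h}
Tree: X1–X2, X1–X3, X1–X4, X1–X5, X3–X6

No — edge (h,f) lies in no bag.

A tree decomposition must satisfy three properties: every vertex lies in some bag; for every edge, both endpoints lie together in some bag; and for every vertex, the bags containing it form a connected subtree. Here edge (h,f) lies in no bag, so the decomposition is invalid.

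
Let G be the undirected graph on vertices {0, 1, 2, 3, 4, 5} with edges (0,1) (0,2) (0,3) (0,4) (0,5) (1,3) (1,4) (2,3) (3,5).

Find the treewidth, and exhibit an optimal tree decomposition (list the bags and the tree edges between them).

Treewidth 2.
Bags: B1 = {0, 1, 4}  B2 = {0, 1, 3}  B3 = {0, 3, 5}  B4 = {0, 2, 3}
Tree: B1–B2, B2–B3, B2–B4

Each bag holds 3 vertices, so the decomposition has width 2, which upper-bounds the treewidth. Conversely, {0, 1, 3} is a clique of size 3, and the vertices of any clique must share a bag in every tree decomposition; so some bag has ≥ 3 vertices and tw(G) ≥ 2. The upper and lower bounds meet at 2, so that is the treewidth.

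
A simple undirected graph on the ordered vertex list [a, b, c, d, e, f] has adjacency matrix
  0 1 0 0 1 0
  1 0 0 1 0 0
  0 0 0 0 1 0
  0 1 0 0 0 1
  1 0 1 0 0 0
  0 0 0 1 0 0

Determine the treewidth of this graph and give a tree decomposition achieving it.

Treewidth 1.
One optimal decomposition is:
Bags: B1 = {b, d}  B2 = {a, b}  B3 = {a, e}  B4 = {c, e}  B5 = {d, f}
Tree: B1–B2, B2–B3, B3–B4, B1–B5

The largest bag has 2 vertices, giving width 1; this decomposition certifies tw(G) ≤ 1. Since G has at least one edge (e.g. d–b), it is not an edgeless graph, so tw(G) ≥ 1. Hence tw(G) = 1 exactly.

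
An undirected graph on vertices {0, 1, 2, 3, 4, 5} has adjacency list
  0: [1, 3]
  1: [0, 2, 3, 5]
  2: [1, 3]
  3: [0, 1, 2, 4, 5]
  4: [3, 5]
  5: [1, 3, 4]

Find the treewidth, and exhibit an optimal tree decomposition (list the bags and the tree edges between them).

Each bag holds 3 vertices, so the decomposition has width 2, which upper-bounds the treewidth. On the other hand G contains the 3-clique {0, 1, 3}. A clique must lie in a single bag of any decomposition, so no decomposition can have width below 2. The upper and lower bounds meet at 2, so that is the treewidth.

Treewidth 2.
Bags: B1 = {1, 3, 5}  B2 = {1, 2, 3}  B3 = {3, 4, 5}  B4 = {0, 1, 3}
Tree: B1–B2, B1–B3, B1–B4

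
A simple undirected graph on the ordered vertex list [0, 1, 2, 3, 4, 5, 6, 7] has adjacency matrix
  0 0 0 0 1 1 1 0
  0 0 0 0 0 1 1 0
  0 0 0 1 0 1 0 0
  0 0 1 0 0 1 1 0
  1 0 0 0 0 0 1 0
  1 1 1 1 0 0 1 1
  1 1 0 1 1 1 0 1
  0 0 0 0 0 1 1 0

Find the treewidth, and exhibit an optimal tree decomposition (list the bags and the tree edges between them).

The largest bag has 3 vertices, giving width 2; this decomposition certifies tw(G) ≤ 2. For the lower bound, the 3 vertices {0, 4, 6} are pairwise adjacent, and any tree decomposition puts a clique entirely inside one bag — forcing width ≥ 2. Therefore the treewidth is 2.

Treewidth 2.
One such decomposition:
Bags: B1 = {1, 5, 6}  B2 = {5, 6, 7}  B3 = {0, 5, 6}  B4 = {3, 5, 6}  B5 = {2, 3, 5}  B6 = {0, 4, 6}
Tree: B1–B2, B1–B3, B2–B4, B4–B5, B3–B6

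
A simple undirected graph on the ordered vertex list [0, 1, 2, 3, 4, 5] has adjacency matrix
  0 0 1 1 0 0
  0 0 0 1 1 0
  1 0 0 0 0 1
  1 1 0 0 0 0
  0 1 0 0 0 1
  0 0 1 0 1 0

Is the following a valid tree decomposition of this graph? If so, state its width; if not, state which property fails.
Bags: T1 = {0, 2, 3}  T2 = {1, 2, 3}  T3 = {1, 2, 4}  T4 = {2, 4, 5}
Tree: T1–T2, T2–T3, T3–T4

Yes; width 2.

Vertex coverage: the bags together contain {0, 1, 2, 3, 4, 5}, the full vertex set. Edge coverage: each edge of G has both endpoints in at least one bag. Running intersection: for every vertex, the bags containing it form a connected subtree. All three properties hold, so this is a valid tree decomposition of width max|bag| − 1 = 2, and hence tw(G) ≤ 2.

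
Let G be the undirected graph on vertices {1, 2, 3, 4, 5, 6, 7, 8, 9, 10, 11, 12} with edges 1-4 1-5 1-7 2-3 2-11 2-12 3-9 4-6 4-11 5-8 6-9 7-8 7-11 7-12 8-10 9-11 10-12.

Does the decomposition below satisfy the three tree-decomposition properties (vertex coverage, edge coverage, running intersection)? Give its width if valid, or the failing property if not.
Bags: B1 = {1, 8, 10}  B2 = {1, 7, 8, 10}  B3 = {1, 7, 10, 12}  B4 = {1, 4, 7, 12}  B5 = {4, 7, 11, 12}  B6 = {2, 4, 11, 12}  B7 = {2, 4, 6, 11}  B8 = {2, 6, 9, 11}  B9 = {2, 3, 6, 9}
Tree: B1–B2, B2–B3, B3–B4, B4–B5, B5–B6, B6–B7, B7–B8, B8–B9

No — vertex 5 appears in no bag.

A tree decomposition must satisfy three properties: every vertex lies in some bag; for every edge, both endpoints lie together in some bag; and for every vertex, the bags containing it form a connected subtree. Here vertex 5 appears in no bag, so the decomposition is invalid.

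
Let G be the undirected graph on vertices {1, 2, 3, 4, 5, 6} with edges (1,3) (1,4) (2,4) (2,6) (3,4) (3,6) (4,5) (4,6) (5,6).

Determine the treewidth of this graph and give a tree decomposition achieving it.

Treewidth 2.
One such decomposition:
Bags: B1 = {3, 4, 6}  B2 = {1, 3, 4}  B3 = {2, 4, 6}  B4 = {4, 5, 6}
Tree: B1–B2, B1–B3, B1–B4

The largest bag has 3 vertices, giving width 2; this decomposition certifies tw(G) ≤ 2. For the lower bound, the 3 vertices {1, 3, 4} are pairwise adjacent, and any tree decomposition puts a clique entirely inside one bag — forcing width ≥ 2. The upper and lower bounds meet at 2, so that is the treewidth.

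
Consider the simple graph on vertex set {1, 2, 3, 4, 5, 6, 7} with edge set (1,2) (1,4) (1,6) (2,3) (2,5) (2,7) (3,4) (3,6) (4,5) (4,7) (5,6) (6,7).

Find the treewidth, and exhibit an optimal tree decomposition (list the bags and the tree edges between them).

The largest bag has 4 vertices, giving width 3; this decomposition certifies tw(G) ≤ 3. For the lower bound: the 4 vertex sets {1,2}, {3,6}, {4}, {5} are disjoint, each induces a connected subgraph, and every pair is joined by at least one edge of G. Contracting each set to a single vertex therefore yields K_{4} as a minor, and since treewidth is minor-monotone, tw(G) ≥ tw(K_{4}) = 3. Therefore the treewidth is 3.

Treewidth 3.
One optimal decomposition is:
Bags: B1 = {1, 2, 4, 6}  B2 = {2, 3, 4, 6}  B3 = {2, 4, 5, 6}  B4 = {2, 4, 6, 7}
Tree: B1–B2, B2–B3, B3–B4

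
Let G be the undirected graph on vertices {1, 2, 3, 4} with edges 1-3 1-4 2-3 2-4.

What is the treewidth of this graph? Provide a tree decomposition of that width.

The largest bag has 3 vertices, giving width 2; this decomposition certifies tw(G) ≤ 2. Since 2–4–1–3–2 is a cycle in G, G is not acyclic. Forests are exactly the graphs of treewidth ≤ 1, so tw(G) ≥ 2. Combining the bounds, tw(G) = 2.

Treewidth 2.
One optimal decomposition is:
Bags: B1 = {1, 2, 4}  B2 = {1, 2, 3}
Tree: B1–B2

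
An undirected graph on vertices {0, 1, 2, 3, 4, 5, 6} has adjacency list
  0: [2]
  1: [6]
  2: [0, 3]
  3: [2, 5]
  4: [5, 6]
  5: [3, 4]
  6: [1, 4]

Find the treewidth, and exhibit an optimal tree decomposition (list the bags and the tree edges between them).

The largest bag has 2 vertices, giving width 1; this decomposition certifies tw(G) ≤ 1. Since G has at least one edge (e.g. 0–2), it is not an edgeless graph, so tw(G) ≥ 1. Hence tw(G) = 1 exactly.

Treewidth 1.
One optimal decomposition is:
Bags: B1 = {0, 2}  B2 = {2, 3}  B3 = {3, 5}  B4 = {4, 5}  B5 = {4, 6}  B6 = {1, 6}
Tree: B1–B2, B2–B3, B3–B4, B4–B5, B5–B6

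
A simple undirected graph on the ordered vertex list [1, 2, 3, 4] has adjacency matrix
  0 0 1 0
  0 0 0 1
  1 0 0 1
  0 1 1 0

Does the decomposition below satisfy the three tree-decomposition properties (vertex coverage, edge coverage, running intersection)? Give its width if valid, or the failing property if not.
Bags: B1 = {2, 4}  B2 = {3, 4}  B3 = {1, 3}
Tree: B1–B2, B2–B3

Yes; width 1.

Every vertex of G appears in some bag (union = {1, 2, 3, 4}); every edge is covered by a bag; and for each vertex v the set of bags containing v is connected in the bag tree. The decomposition is therefore valid. The largest bag has 2 vertices, so the width is 1.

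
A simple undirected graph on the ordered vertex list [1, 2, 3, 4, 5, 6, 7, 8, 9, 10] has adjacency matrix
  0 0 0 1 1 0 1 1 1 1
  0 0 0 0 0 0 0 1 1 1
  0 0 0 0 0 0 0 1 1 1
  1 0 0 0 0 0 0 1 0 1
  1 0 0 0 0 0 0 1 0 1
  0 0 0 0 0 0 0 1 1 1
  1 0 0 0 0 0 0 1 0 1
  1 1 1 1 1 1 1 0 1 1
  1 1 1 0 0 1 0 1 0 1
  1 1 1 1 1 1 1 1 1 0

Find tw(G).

3

A width-3 tree decomposition is:
Bags: B1 = {2, 8, 9, 10}  B2 = {3, 8, 9, 10}  B3 = {1, 8, 9, 10}  B4 = {1, 5, 8, 10}  B5 = {6, 8, 9, 10}  B6 = {1, 4, 8, 10}  B7 = {1, 7, 8, 10}
Tree: B1–B2, B2–B3, B3–B4, B2–B5, B4–B6, B4–B7
Every bag has size at most 4, so the width is 4 − 1 = 3 and tw(G) ≤ 3. For the lower bound, the 4 vertices {1, 8, 9, 10} are pairwise adjacent, and any tree decomposition puts a clique entirely inside one bag — forcing width ≥ 3. Combining the bounds, tw(G) = 3.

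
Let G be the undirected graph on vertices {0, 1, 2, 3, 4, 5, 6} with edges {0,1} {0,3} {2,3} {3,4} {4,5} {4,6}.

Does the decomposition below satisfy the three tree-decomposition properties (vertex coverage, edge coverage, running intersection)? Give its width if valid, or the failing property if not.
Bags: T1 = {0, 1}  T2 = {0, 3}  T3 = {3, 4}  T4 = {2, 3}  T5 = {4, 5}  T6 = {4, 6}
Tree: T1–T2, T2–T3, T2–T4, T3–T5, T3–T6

Yes; width 1.

Every vertex of G appears in some bag (union = {0, 1, 2, 3, 4, 5, 6}); every edge is covered by a bag; and for each vertex v the set of bags containing v is connected in the bag tree. The decomposition is therefore valid. The largest bag has 2 vertices, so the width is 1.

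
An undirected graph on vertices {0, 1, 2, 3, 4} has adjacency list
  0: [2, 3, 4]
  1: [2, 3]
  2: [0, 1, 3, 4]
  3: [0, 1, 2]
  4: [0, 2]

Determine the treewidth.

A width-2 tree decomposition is:
Bags: B1 = {1, 2, 3}  B2 = {0, 2, 3}  B3 = {0, 2, 4}
Tree: B1–B2, B2–B3
The largest bag has 3 vertices, giving width 2; this decomposition certifies tw(G) ≤ 2. Conversely, {0, 2, 3} is a clique of size 3, and the vertices of any clique must share a bag in every tree decomposition; so some bag has ≥ 3 vertices and tw(G) ≥ 2. Hence tw(G) = 2 exactly.

2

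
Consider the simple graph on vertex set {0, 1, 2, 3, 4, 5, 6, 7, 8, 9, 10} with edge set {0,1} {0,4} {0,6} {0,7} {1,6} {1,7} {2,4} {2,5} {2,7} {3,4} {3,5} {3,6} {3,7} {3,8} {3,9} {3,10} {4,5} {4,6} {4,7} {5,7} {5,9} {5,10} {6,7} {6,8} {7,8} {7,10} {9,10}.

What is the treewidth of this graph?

3

A width-3 tree decomposition is:
Bags: B1 = {3, 4, 5, 7}  B2 = {3, 5, 7, 10}  B3 = {3, 4, 6, 7}  B4 = {3, 6, 7, 8}  B5 = {3, 5, 9, 10}  B6 = {0, 4, 6, 7}  B7 = {2, 4, 5, 7}  B8 = {0, 1, 6, 7}
Tree: B1–B2, B1–B3, B3–B4, B2–B5, B3–B6, B1–B7, B6–B8
The largest bag has 4 vertices, giving width 3; this decomposition certifies tw(G) ≤ 3. Conversely, {3, 5, 9, 10} is a clique of size 4, and the vertices of any clique must share a bag in every tree decomposition; so some bag has ≥ 4 vertices and tw(G) ≥ 3. Therefore the treewidth is 3.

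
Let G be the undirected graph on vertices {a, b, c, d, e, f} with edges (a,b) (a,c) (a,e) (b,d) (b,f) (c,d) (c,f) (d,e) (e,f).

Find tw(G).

3

A width-3 tree decomposition is:
Bags: B1 = {b, c, e, f}  B2 = {a, b, c, e}  B3 = {b, c, d, e}
Tree: B1–B2, B2–B3
Every bag has size at most 4, so the width is 4 − 1 = 3 and tw(G) ≤ 3. For the lower bound: the 4 vertex sets {c,f}, {a,b}, {e}, {d} are disjoint, each induces a connected subgraph, and every pair is joined by at least one edge of G. Contracting each set to a single vertex therefore yields K_{4} as a minor, and since treewidth is minor-monotone, tw(G) ≥ tw(K_{4}) = 3. The upper and lower bounds meet at 3, so that is the treewidth.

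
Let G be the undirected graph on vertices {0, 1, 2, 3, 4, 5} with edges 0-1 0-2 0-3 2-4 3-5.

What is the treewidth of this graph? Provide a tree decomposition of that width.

Every bag has size at most 2, so the width is 2 − 1 = 1 and tw(G) ≤ 1. Any graph with an edge has treewidth ≥ 1, and G has the edge 3–0. Hence tw(G) = 1 exactly.

Treewidth 1.
One such decomposition:
Bags: B1 = {0, 3}  B2 = {0, 2}  B3 = {0, 1}  B4 = {3, 5}  B5 = {2, 4}
Tree: B1–B2, B1–B3, B1–B4, B2–B5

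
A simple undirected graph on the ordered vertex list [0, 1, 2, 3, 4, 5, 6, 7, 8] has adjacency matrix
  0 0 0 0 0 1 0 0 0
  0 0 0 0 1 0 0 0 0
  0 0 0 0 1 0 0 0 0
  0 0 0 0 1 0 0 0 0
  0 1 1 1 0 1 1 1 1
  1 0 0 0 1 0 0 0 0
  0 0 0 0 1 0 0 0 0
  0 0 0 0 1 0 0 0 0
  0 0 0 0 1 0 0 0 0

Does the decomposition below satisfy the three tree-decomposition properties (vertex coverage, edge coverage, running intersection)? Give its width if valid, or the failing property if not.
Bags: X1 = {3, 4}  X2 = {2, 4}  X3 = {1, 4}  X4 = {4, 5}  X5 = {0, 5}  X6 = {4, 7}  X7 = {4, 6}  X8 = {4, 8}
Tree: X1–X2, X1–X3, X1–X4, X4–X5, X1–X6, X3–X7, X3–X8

Yes; width 1.

Every vertex of G appears in some bag (union = {0, 1, 2, 3, 4, 5, 6, 7, 8}); every edge is covered by a bag; and for each vertex v the set of bags containing v is connected in the bag tree. The decomposition is therefore valid. The largest bag has 2 vertices, so the width is 1.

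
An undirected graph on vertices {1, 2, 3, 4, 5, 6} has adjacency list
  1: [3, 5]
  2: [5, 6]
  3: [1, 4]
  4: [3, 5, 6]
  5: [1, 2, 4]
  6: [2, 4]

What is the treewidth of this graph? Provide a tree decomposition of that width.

Each bag holds 3 vertices, so the decomposition has width 2, which upper-bounds the treewidth. For the lower bound, G contains the cycle 2–6–4–5–2, so G is not a forest; only forests have treewidth ≤ 1, hence tw(G) ≥ 2. The upper and lower bounds meet at 2, so that is the treewidth.

Treewidth 2.
Bags: B1 = {2, 5, 6}  B2 = {4, 5, 6}  B3 = {1, 4, 5}  B4 = {1, 3, 4}
Tree: B1–B2, B2–B3, B3–B4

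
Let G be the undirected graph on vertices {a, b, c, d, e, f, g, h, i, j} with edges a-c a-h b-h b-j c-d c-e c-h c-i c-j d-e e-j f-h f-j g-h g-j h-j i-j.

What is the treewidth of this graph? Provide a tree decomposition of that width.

Treewidth 2.
One such decomposition:
Bags: B1 = {c, h, j}  B2 = {c, i, j}  B3 = {b, h, j}  B4 = {g, h, j}  B5 = {f, h, j}  B6 = {c, e, j}  B7 = {a, c, h}  B8 = {c, d, e}
Tree: B1–B2, B1–B3, B1–B4, B3–B5, B2–B6, B1–B7, B6–B8

Each bag holds 3 vertices, so the decomposition has width 2, which upper-bounds the treewidth. On the other hand G contains the 3-clique {c, d, e}. A clique must lie in a single bag of any decomposition, so no decomposition can have width below 2. Combining the bounds, tw(G) = 2.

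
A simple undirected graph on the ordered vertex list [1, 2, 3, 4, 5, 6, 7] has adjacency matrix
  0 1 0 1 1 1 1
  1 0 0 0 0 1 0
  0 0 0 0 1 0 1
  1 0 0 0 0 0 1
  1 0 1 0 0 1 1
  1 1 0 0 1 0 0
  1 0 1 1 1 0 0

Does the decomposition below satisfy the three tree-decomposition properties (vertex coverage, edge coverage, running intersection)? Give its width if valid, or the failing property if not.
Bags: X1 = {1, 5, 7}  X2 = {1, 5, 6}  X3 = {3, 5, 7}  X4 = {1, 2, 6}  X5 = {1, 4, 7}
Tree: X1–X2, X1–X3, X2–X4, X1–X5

Vertex coverage: the bags together contain {1, 2, 3, 4, 5, 6, 7}, the full vertex set. Edge coverage: each edge of G has both endpoints in at least one bag. Running intersection: for every vertex, the bags containing it form a connected subtree. All three properties hold, so this is a valid tree decomposition of width max|bag| − 1 = 2, and hence tw(G) ≤ 2.

Yes; width 2.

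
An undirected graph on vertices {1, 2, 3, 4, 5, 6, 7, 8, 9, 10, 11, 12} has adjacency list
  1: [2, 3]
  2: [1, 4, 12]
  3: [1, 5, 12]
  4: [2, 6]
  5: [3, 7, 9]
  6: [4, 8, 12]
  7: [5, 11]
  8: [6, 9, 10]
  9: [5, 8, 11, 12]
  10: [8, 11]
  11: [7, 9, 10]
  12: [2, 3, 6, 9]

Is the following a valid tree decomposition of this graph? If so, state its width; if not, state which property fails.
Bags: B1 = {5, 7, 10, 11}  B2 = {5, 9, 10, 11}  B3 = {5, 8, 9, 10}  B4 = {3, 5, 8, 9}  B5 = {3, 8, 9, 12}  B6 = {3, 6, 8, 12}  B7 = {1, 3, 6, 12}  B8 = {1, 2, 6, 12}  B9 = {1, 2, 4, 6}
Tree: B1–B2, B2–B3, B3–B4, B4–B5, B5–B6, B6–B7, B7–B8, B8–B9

Yes; width 3.

Every vertex of G appears in some bag (union = {1, 2, 3, 4, 5, 6, 7, 8, 9, 10, 11, 12}); every edge is covered by a bag; and for each vertex v the set of bags containing v is connected in the bag tree. The decomposition is therefore valid. The largest bag has 4 vertices, so the width is 3.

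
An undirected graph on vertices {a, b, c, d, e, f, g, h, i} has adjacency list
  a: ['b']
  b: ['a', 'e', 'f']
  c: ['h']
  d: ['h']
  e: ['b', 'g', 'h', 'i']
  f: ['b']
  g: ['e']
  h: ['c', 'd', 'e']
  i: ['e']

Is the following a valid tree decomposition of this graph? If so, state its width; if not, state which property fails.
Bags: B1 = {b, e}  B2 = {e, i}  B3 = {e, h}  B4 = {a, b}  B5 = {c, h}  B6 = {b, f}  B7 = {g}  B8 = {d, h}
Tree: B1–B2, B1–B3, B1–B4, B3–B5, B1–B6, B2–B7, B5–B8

No — edge (e,g) lies in no bag.

A tree decomposition must satisfy three properties: every vertex lies in some bag; for every edge, both endpoints lie together in some bag; and for every vertex, the bags containing it form a connected subtree. Here edge (e,g) lies in no bag, so the decomposition is invalid.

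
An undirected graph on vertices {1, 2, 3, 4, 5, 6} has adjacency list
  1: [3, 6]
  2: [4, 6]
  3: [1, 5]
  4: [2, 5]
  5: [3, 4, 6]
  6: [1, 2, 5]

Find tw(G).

2

A width-2 tree decomposition is:
Bags: B1 = {2, 4, 6}  B2 = {4, 5, 6}  B3 = {1, 5, 6}  B4 = {1, 3, 5}
Tree: B1–B2, B2–B3, B3–B4
Every bag has size at most 3, so the width is 3 − 1 = 2 and tw(G) ≤ 2. Since 2–4–5–6–2 is a cycle in G, G is not acyclic. Forests are exactly the graphs of treewidth ≤ 1, so tw(G) ≥ 2. Therefore the treewidth is 2.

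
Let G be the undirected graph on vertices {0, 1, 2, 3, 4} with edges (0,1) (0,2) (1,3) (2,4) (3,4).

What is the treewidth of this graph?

2

A width-2 tree decomposition is:
Bags: B1 = {2, 3, 4}  B2 = {1, 2, 3}  B3 = {0, 1, 2}
Tree: B1–B2, B2–B3
Every bag has size at most 3, so the width is 3 − 1 = 2 and tw(G) ≤ 2. For the lower bound, G contains the cycle 2–4–3–1–0–2, so G is not a forest; only forests have treewidth ≤ 1, hence tw(G) ≥ 2. The upper and lower bounds meet at 2, so that is the treewidth.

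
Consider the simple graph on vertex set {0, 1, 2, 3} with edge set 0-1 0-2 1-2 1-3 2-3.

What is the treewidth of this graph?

A width-2 tree decomposition is:
Bags: B1 = {1, 2, 3}  B2 = {0, 1, 2}
Tree: B1–B2
Every bag has size at most 3, so the width is 3 − 1 = 2 and tw(G) ≤ 2. Conversely, {0, 1, 2} is a clique of size 3, and the vertices of any clique must share a bag in every tree decomposition; so some bag has ≥ 3 vertices and tw(G) ≥ 2. Combining the bounds, tw(G) = 2.

2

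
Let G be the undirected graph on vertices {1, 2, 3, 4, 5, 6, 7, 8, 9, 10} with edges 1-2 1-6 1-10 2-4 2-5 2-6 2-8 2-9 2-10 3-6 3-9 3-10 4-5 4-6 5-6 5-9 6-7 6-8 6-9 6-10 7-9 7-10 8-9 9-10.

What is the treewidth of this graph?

A width-3 tree decomposition is:
Bags: B1 = {2, 5, 6, 9}  B2 = {2, 6, 9, 10}  B3 = {6, 7, 9, 10}  B4 = {2, 6, 8, 9}  B5 = {3, 6, 9, 10}  B6 = {2, 4, 5, 6}  B7 = {1, 2, 6, 10}
Tree: B1–B2, B2–B3, B2–B4, B3–B5, B1–B6, B2–B7
The largest bag has 4 vertices, giving width 3; this decomposition certifies tw(G) ≤ 3. On the other hand G contains the 4-clique {1, 2, 6, 10}. A clique must lie in a single bag of any decomposition, so no decomposition can have width below 3. Hence tw(G) = 3 exactly.

3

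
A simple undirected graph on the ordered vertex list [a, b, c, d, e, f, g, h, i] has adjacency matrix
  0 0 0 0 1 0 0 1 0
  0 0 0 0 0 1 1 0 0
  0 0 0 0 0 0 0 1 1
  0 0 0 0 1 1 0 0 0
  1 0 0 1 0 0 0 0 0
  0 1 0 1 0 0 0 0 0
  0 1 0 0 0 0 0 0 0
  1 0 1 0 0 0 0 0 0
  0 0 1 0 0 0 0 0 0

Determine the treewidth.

A width-1 tree decomposition is:
Bags: B1 = {c, i}  B2 = {c, h}  B3 = {a, h}  B4 = {a, e}  B5 = {d, e}  B6 = {d, f}  B7 = {b, f}  B8 = {b, g}
Tree: B1–B2, B2–B3, B3–B4, B4–B5, B5–B6, B6–B7, B7–B8
The largest bag has 2 vertices, giving width 1; this decomposition certifies tw(G) ≤ 1. Since G has at least one edge (e.g. i–c), it is not an edgeless graph, so tw(G) ≥ 1. The upper and lower bounds meet at 1, so that is the treewidth.

1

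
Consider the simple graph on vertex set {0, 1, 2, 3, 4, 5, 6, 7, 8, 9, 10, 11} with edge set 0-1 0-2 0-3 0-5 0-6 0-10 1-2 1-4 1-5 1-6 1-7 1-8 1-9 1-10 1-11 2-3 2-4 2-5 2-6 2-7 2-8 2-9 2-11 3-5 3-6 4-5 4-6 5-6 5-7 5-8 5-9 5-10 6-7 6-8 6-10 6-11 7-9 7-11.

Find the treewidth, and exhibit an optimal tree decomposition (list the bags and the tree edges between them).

Each bag holds 5 vertices, so the decomposition has width 4, which upper-bounds the treewidth. For the lower bound, the 5 vertices {1, 2, 6, 7, 11} are pairwise adjacent, and any tree decomposition puts a clique entirely inside one bag — forcing width ≥ 4. Therefore the treewidth is 4.

Treewidth 4.
One optimal decomposition is:
Bags: B1 = {1, 2, 5, 6, 7}  B2 = {1, 2, 6, 7, 11}  B3 = {0, 1, 2, 5, 6}  B4 = {0, 2, 3, 5, 6}  B5 = {1, 2, 5, 7, 9}  B6 = {0, 1, 5, 6, 10}  B7 = {1, 2, 5, 6, 8}  B8 = {1, 2, 4, 5, 6}
Tree: B1–B2, B1–B3, B3–B4, B1–B5, B3–B6, B3–B7, B3–B8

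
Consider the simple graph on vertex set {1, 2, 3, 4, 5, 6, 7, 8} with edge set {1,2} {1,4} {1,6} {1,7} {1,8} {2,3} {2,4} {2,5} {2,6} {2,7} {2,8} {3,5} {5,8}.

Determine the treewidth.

2

A width-2 tree decomposition is:
Bags: B1 = {1, 2, 8}  B2 = {1, 2, 7}  B3 = {1, 2, 6}  B4 = {2, 5, 8}  B5 = {1, 2, 4}  B6 = {2, 3, 5}
Tree: B1–B2, B2–B3, B1–B4, B2–B5, B4–B6
Every bag has size at most 3, so the width is 3 − 1 = 2 and tw(G) ≤ 2. On the other hand G contains the 3-clique {1, 2, 8}. A clique must lie in a single bag of any decomposition, so no decomposition can have width below 2. The upper and lower bounds meet at 2, so that is the treewidth.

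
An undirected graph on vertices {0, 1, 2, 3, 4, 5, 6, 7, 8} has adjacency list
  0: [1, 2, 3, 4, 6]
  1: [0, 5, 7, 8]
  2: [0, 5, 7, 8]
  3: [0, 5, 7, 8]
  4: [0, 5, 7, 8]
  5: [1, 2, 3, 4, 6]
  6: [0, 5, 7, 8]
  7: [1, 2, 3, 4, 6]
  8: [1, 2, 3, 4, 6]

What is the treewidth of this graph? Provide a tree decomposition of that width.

Each bag holds 5 vertices, so the decomposition has width 4, which upper-bounds the treewidth. For the lower bound: the 5 vertex sets {4,7}, {0,2}, {5,6}, {8}, {3} are disjoint, each induces a connected subgraph, and every pair is joined by at least one edge of G. Contracting each set to a single vertex therefore yields K_{5} as a minor, and since treewidth is minor-monotone, tw(G) ≥ tw(K_{5}) = 4. Therefore the treewidth is 4.

Treewidth 4.
One optimal decomposition is:
Bags: B1 = {0, 4, 5, 7, 8}  B2 = {0, 2, 5, 7, 8}  B3 = {0, 5, 6, 7, 8}  B4 = {0, 3, 5, 7, 8}  B5 = {0, 1, 5, 7, 8}
Tree: B1–B2, B2–B3, B3–B4, B4–B5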